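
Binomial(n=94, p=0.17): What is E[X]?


E[X] = n*p = 94 * 0.17 = 15.98

15.98


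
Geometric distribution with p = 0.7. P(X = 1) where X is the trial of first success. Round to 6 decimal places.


P = (1-p)^(k-1) * p
(1-p)^(k-1) = 0.3^0 = 1
P = 1 * 0.7 = 0.7

0.700000


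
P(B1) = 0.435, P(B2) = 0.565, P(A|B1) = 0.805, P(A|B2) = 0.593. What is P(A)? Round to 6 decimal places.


P(A) = P(A|B1)*P(B1) + P(A|B2)*P(B2)
P(A|B1)*P(B1) = 0.805 * 0.435 = 0.350175
P(A|B2)*P(B2) = 0.593 * 0.565 = 0.335045
P(A) = 0.350175 + 0.335045 = 0.68522

0.685220


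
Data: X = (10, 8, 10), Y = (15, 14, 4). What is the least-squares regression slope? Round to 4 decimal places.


b = sum((xi-xbar)(yi-ybar)) / sum((xi-xbar)^2)
n = 3, xbar = 28/3 ≈ 9.333333, ybar = 33/3 = 11
Sxy = sum((xi-xbar)(yi-ybar)) = -6
Sxx = sum((xi-xbar)^2) = 8/3 ≈ 2.666667
b = Sxy / Sxx = -2.25

-2.2500


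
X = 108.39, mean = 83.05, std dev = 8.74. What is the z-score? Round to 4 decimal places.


z = (X - mu) / sigma
X - mu = 108.39 - 83.05 = 25.34
z = 25.34 / 8.74 = 1267/437 ≈ 2.899314

2.8993


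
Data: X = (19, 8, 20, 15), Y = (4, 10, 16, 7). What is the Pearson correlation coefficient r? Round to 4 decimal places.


r = sum((xi-xbar)(yi-ybar)) / sqrt(sum((xi-xbar)^2) * sum((yi-ybar)^2))
n = 4, xbar = 62/4 = 15.5, ybar = 37/4 = 9.25
Sxy = sum((xi-xbar)(yi-ybar)) = 7.5
Sxx = sum((xi-xbar)^2) = 89
Syy = sum((yi-ybar)^2) = 78.75
sqrt(Sxx*Syy) ≈ 83.718278
r = Sxy / sqrt(Sxx*Syy) = 7.5 / 83.718278 ≈ 0.089586

0.0896


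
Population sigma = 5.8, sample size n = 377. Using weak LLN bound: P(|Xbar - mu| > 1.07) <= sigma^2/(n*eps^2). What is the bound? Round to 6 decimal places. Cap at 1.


bound = min(1, sigma^2/(n*eps^2))
sigma^2 = 5.8^2 = 33.64
n*eps^2 = 377 * 1.07^2 = 377 * 1.1449 = 431.6273
sigma^2/(n*eps^2) = 33.64 / 431.6273 ≈ 0.07793761

0.077938


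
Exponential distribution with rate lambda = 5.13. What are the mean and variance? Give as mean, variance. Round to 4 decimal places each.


mean = 1/lam, var = 1/lam^2
mean = 1 / 5.13 = 100/513 ≈ 0.194932
lam^2 = 5.13^2 = 26.3169
var = 1 / 26.3169 ≈ 0.037998

0.1949, 0.0380


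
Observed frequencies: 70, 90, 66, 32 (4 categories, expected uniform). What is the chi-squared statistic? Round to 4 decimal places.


chi2 = sum((O-E)^2/E), E = total/4
total = 258, E = 258/4 = 64.5
(70 - 64.5)^2 / 64.5 = 30.25 / 64.5 = 121/258 ≈ 0.468992
(90 - 64.5)^2 / 64.5 = 650.25 / 64.5 = 867/86 ≈ 10.081395
(66 - 64.5)^2 / 64.5 = 2.25 / 64.5 = 3/86 ≈ 0.034884
(32 - 64.5)^2 / 64.5 = 1056.25 / 64.5 = 4225/258 ≈ 16.375969
chi2 = 3478/129 ≈ 26.961240

26.9612


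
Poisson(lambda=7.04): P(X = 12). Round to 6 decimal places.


P = e^(-lam) * lam^k / k!
e^(-7.04) ≈ 0.0008761266
lam^k = 7.04^12 ≈ 14820808975.114239
k! = 12! = 479001600
P = 0.0008761266 * 14820808975.114239 / 479001600 ≈ 0.027108

0.027108


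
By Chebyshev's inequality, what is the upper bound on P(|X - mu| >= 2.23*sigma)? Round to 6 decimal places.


P <= 1/k^2
k^2 = 2.23^2 = 4.9729
1/k^2 = 1 / 4.9729 ≈ 0.20108991

0.201090


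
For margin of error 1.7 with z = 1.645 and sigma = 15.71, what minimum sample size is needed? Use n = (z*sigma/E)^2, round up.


z*sigma/E = 1.645 * 15.71 / 1.7 ≈ 15.201735
(z*sigma/E)^2 ≈ 231.092756
round up: n = 232

232


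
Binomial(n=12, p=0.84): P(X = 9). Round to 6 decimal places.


P = C(n,k) * p^k * (1-p)^(n-k)
C(12,9) = 220
p^k = 0.84^9 ≈ 0.2082157
(1-p)^(n-k) = 0.16^3 = 0.004096
P = 220 * 0.2082157 * 0.004096 ≈ 0.187627

0.187627


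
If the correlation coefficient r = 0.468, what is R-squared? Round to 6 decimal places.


R^2 = r^2 = (0.468)^2 = 0.219024

0.219024


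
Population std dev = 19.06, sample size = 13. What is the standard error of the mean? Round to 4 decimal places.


SE = sigma / sqrt(n)
sqrt(13) ≈ 3.605551
SE = 19.06 / 3.605551 ≈ 5.286293

5.2863


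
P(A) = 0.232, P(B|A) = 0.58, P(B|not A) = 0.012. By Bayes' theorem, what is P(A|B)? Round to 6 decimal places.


P(A|B) = P(B|A)*P(A) / P(B), P(B) = P(B|A)*P(A) + P(B|not A)*P(not A)
P(B|A)*P(A) = 0.58 * 0.232 = 0.13456
P(B|not A)*P(not A) = 0.012 * 0.768 = 0.009216
P(B) = 0.13456 + 0.009216 = 0.143776
P(A|B) = 0.13456 / 0.143776 = 4205/4493 ≈ 0.93590029

0.935900


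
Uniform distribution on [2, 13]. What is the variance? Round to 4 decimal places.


Var = (b-a)^2 / 12
(b-a)^2 = (13 - 2)^2 = 121
Var = 121/12 ≈ 10.083333

10.0833


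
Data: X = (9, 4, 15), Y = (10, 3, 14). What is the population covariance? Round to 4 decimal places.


Cov = (1/n)*sum((xi-xbar)(yi-ybar))
n = 3, xbar = 28/3 ≈ 9.333333, ybar = 27/3 = 9
sum((xi-xbar)(yi-ybar)) = 60
Cov = 60 / 3 = 20

20.0000


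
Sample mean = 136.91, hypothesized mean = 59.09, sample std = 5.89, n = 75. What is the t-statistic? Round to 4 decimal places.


t = (xbar - mu0) / (s/sqrt(n))
xbar - mu0 = 136.91 - 59.09 = 77.82
sqrt(75) ≈ 8.66025404
s/sqrt(n) = 5.89 / 8.66025404 ≈ 0.68011862
t = 77.82 / 0.68011862 ≈ 114.421217

114.4212


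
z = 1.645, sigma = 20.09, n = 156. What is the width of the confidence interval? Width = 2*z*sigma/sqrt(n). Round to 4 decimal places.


width = 2*z*sigma/sqrt(n)
2*z*sigma = 2 * 1.645 * 20.09 = 66.0961
sqrt(156) ≈ 12.489996
width = 66.0961 / 12.489996 ≈ 5.291923

5.2919


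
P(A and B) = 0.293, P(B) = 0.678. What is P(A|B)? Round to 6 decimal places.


P(A|B) = P(A and B) / P(B) = 0.293 / 0.678 = 293/678 ≈ 0.43215339

0.432153


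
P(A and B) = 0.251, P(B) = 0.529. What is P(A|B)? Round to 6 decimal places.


P(A|B) = P(A and B) / P(B) = 0.251 / 0.529 = 251/529 ≈ 0.47448015

0.474480


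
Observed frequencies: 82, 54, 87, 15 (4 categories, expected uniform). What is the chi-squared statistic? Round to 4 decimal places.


chi2 = sum((O-E)^2/E), E = total/4
total = 238, E = 238/4 = 59.5
(82 - 59.5)^2 / 59.5 = 506.25 / 59.5 = 2025/238 ≈ 8.508403
(54 - 59.5)^2 / 59.5 = 30.25 / 59.5 = 121/238 ≈ 0.508403
(87 - 59.5)^2 / 59.5 = 756.25 / 59.5 = 3025/238 ≈ 12.710084
(15 - 59.5)^2 / 59.5 = 1980.25 / 59.5 = 7921/238 ≈ 33.281513
chi2 = 6546/119 ≈ 55.008403

55.0084


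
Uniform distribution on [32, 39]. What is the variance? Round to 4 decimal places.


Var = (b-a)^2 / 12
(b-a)^2 = (39 - 32)^2 = 49
Var = 49/12 ≈ 4.083333

4.0833


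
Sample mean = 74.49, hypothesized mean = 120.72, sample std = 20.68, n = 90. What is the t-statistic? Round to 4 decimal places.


t = (xbar - mu0) / (s/sqrt(n))
xbar - mu0 = 74.49 - 120.72 = -46.23
sqrt(90) ≈ 9.48683298
s/sqrt(n) = 20.68 / 9.48683298 ≈ 2.17986340
t = -46.23 / 2.17986340 ≈ -21.207751

-21.2078


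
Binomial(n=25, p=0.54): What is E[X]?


E[X] = n*p = 25 * 0.54 = 13.5

13.5


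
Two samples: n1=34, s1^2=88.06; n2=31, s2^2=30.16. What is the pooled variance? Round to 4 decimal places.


sp^2 = ((n1-1)*s1^2 + (n2-1)*s2^2)/(n1+n2-2)
(n1-1)*s1^2 = 33 * 88.06 = 2905.98
(n2-1)*s2^2 = 30 * 30.16 = 904.8
numerator = 2905.98 + 904.8 = 3810.78
n1+n2-2 = 63
sp^2 = 3810.78 / 63 = 21171/350 ≈ 60.488571

60.4886


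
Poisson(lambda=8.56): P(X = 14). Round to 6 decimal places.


P = e^(-lam) * lam^k / k!
e^(-8.56) ≈ 0.0001916193
lam^k = 8.56^14 ≈ 11340513123055.110282
k! = 14! = 87178291200
P = 0.0001916193 * 11340513123055.110282 / 87178291200 ≈ 0.024927

0.024927


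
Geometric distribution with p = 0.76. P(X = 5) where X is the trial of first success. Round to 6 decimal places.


P = (1-p)^(k-1) * p
(1-p)^(k-1) = 0.24^4 = 0.00331776
P = 0.00331776 * 0.76 ≈ 0.002521498

0.002521


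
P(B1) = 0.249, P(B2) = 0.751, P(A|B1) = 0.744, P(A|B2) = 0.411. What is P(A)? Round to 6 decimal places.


P(A) = P(A|B1)*P(B1) + P(A|B2)*P(B2)
P(A|B1)*P(B1) = 0.744 * 0.249 = 0.185256
P(A|B2)*P(B2) = 0.411 * 0.751 = 0.308661
P(A) = 0.185256 + 0.308661 = 0.493917

0.493917


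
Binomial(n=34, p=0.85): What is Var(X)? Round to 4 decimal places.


Var = n*p*(1-p) = 34 * 0.85 * 0.15 = 4.335

4.3350


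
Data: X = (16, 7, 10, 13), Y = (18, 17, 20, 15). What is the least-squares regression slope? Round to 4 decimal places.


b = sum((xi-xbar)(yi-ybar)) / sum((xi-xbar)^2)
n = 4, xbar = 46/4 = 11.5, ybar = 70/4 = 17.5
Sxy = sum((xi-xbar)(yi-ybar)) = -3
Sxx = sum((xi-xbar)^2) = 45
b = Sxy / Sxx = -1/15 ≈ -0.066667

-0.0667


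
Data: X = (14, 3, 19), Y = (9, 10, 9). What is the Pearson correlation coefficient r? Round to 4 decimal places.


r = sum((xi-xbar)(yi-ybar)) / sqrt(sum((xi-xbar)^2) * sum((yi-ybar)^2))
n = 3, xbar = 36/3 = 12, ybar = 28/3 ≈ 9.333333
Sxy = sum((xi-xbar)(yi-ybar)) = -9
Sxx = sum((xi-xbar)^2) = 134
Syy = sum((yi-ybar)^2) = 2/3 ≈ 0.666667
sqrt(Sxx*Syy) ≈ 9.451631
r = Sxy / sqrt(Sxx*Syy) = -9 / 9.451631 ≈ -0.952217

-0.9522


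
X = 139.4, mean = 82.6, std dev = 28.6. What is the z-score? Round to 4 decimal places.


z = (X - mu) / sigma
X - mu = 139.4 - 82.6 = 56.8
z = 56.8 / 28.6 = 284/143 ≈ 1.986014

1.9860


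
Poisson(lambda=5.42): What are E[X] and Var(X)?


E[X] = Var(X) = lambda = 5.42

5.42, 5.42


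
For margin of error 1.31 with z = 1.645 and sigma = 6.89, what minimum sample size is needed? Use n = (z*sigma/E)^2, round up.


z*sigma/E = 1.645 * 6.89 / 1.31 ≈ 8.651947
(z*sigma/E)^2 ≈ 74.856179
round up: n = 75

75


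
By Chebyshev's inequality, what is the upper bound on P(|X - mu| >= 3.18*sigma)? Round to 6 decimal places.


P <= 1/k^2
k^2 = 3.18^2 = 10.1124
1/k^2 = 1 / 10.1124 ≈ 0.09888849

0.098888


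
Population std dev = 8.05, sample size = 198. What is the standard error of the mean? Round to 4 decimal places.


SE = sigma / sqrt(n)
sqrt(198) ≈ 14.071247
SE = 8.05 / 14.071247 ≈ 0.572089

0.5721


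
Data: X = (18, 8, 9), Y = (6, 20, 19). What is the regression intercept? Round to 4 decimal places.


a = ybar - b*xbar, where b = sum((xi-xbar)(yi-ybar)) / sum((xi-xbar)^2)
n = 3, xbar = 35/3 ≈ 11.666667, ybar = 45/3 = 15
Sxy = sum((xi-xbar)(yi-ybar)) = -86
Sxx = sum((xi-xbar)^2) = 182/3 ≈ 60.666667
b = Sxy / Sxx = -129/91 ≈ -1.417582
a = 15 - (-1.417582) * 11.666667 = 410/13 ≈ 31.538462

31.5385


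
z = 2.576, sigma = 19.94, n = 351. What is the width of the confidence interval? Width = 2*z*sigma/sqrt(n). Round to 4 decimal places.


width = 2*z*sigma/sqrt(n)
2*z*sigma = 2 * 2.576 * 19.94 = 102.73088
sqrt(351) ≈ 18.734994
width = 102.73088 / 18.734994 ≈ 5.483369

5.4834


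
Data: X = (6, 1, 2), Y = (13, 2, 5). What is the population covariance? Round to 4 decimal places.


Cov = (1/n)*sum((xi-xbar)(yi-ybar))
n = 3, xbar = 9/3 = 3, ybar = 20/3 ≈ 6.666667
sum((xi-xbar)(yi-ybar)) = 30
Cov = 30 / 3 = 10

10.0000


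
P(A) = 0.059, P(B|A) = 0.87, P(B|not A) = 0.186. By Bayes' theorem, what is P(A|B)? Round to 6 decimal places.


P(A|B) = P(B|A)*P(A) / P(B), P(B) = P(B|A)*P(A) + P(B|not A)*P(not A)
P(B|A)*P(A) = 0.87 * 0.059 = 0.05133
P(B|not A)*P(not A) = 0.186 * 0.941 = 0.175026
P(B) = 0.05133 + 0.175026 = 0.226356
P(A|B) = 0.05133 / 0.226356 ≈ 0.22676669

0.226767


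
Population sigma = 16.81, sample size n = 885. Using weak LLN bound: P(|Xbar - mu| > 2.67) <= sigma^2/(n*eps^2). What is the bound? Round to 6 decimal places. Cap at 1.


bound = min(1, sigma^2/(n*eps^2))
sigma^2 = 16.81^2 = 282.5761
n*eps^2 = 885 * 2.67^2 = 885 * 7.1289 = 6309.0765
sigma^2/(n*eps^2) = 282.5761 / 6309.0765 ≈ 0.04478882

0.044789


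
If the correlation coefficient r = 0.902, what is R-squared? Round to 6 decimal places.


R^2 = r^2 = (0.902)^2 = 0.813604

0.813604


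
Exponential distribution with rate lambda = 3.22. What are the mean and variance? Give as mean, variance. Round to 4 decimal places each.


mean = 1/lam, var = 1/lam^2
mean = 1 / 3.22 = 50/161 ≈ 0.310559
lam^2 = 3.22^2 = 10.3684
var = 1 / 10.3684 ≈ 0.096447

0.3106, 0.0964


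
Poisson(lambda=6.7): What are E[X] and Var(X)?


E[X] = Var(X) = lambda = 6.7

6.7, 6.7


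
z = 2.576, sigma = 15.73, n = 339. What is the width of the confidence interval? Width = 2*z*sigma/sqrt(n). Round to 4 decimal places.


width = 2*z*sigma/sqrt(n)
2*z*sigma = 2 * 2.576 * 15.73 = 81.04096
sqrt(339) ≈ 18.411953
width = 81.04096 / 18.411953 ≈ 4.401541

4.4015


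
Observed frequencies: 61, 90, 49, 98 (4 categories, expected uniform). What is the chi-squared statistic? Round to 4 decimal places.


chi2 = sum((O-E)^2/E), E = total/4
total = 298, E = 298/4 = 74.5
(61 - 74.5)^2 / 74.5 = 182.25 / 74.5 = 729/298 ≈ 2.446309
(90 - 74.5)^2 / 74.5 = 240.25 / 74.5 = 961/298 ≈ 3.224832
(49 - 74.5)^2 / 74.5 = 650.25 / 74.5 = 2601/298 ≈ 8.728188
(98 - 74.5)^2 / 74.5 = 552.25 / 74.5 = 2209/298 ≈ 7.412752
chi2 = 3250/149 ≈ 21.812081

21.8121


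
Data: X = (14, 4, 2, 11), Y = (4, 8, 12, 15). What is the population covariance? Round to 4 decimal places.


Cov = (1/n)*sum((xi-xbar)(yi-ybar))
n = 4, xbar = 31/4 = 7.75, ybar = 39/4 = 9.75
sum((xi-xbar)(yi-ybar)) = -25.25
Cov = -25.25 / 4 = -6.3125

-6.3125


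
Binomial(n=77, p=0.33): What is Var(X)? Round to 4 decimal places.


Var = n*p*(1-p) = 77 * 0.33 * 0.67 = 17.0247

17.0247


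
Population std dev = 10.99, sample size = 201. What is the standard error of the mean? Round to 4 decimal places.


SE = sigma / sqrt(n)
sqrt(201) ≈ 14.177447
SE = 10.99 / 14.177447 ≈ 0.775175

0.7752


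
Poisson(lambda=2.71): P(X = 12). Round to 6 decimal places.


P = e^(-lam) * lam^k / k!
e^(-2.71) ≈ 0.06653681
lam^k = 2.71^12 ≈ 156903.087819
k! = 12! = 479001600
P = 0.06653681 * 156903.087819 / 479001600 ≈ 0.000022

0.000022


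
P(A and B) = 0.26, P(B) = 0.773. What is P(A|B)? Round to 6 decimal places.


P(A|B) = P(A and B) / P(B) = 0.26 / 0.773 = 260/773 ≈ 0.33635188

0.336352


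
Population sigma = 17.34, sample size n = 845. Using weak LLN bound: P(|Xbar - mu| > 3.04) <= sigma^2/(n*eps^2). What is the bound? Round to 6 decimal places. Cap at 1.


bound = min(1, sigma^2/(n*eps^2))
sigma^2 = 17.34^2 = 300.6756
n*eps^2 = 845 * 3.04^2 = 845 * 9.2416 = 7809.152
sigma^2/(n*eps^2) = 300.6756 / 7809.152 ≈ 0.03850298

0.038503


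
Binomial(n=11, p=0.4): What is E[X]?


E[X] = n*p = 11 * 0.4 = 4.4

4.4


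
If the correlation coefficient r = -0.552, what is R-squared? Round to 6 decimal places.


R^2 = r^2 = (-0.552)^2 = 0.304704

0.304704


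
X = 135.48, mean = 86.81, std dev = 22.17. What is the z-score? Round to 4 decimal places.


z = (X - mu) / sigma
X - mu = 135.48 - 86.81 = 48.67
z = 48.67 / 22.17 = 4867/2217 ≈ 2.195309

2.1953


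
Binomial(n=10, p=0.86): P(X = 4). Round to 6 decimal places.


P = C(n,k) * p^k * (1-p)^(n-k)
C(10,4) = 210
p^k = 0.86^4 ≈ 0.5470082
(1-p)^(n-k) = 0.14^6 = 0.000007529536
P = 210 * 0.5470082 * 0.000007529536 ≈ 0.000865

0.000865


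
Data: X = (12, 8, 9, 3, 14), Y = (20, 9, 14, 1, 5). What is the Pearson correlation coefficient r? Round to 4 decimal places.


r = sum((xi-xbar)(yi-ybar)) / sqrt(sum((xi-xbar)^2) * sum((yi-ybar)^2))
n = 5, xbar = 46/5 = 9.2, ybar = 49/5 = 9.8
Sxy = sum((xi-xbar)(yi-ybar)) = 60.2
Sxx = sum((xi-xbar)^2) = 70.8
Syy = sum((yi-ybar)^2) = 222.8
sqrt(Sxx*Syy) ≈ 125.595541
r = Sxy / sqrt(Sxx*Syy) = 60.2 / 125.595541 ≈ 0.479316

0.4793


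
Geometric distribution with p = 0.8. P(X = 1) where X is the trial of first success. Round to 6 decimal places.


P = (1-p)^(k-1) * p
(1-p)^(k-1) = 0.2^0 = 1
P = 1 * 0.8 = 0.8

0.800000


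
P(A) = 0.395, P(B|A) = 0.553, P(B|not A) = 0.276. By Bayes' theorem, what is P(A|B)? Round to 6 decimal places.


P(A|B) = P(B|A)*P(A) / P(B), P(B) = P(B|A)*P(A) + P(B|not A)*P(not A)
P(B|A)*P(A) = 0.553 * 0.395 = 0.218435
P(B|not A)*P(not A) = 0.276 * 0.605 = 0.16698
P(B) = 0.218435 + 0.16698 = 0.385415
P(A|B) = 0.218435 / 0.385415 ≈ 0.56675272

0.566753


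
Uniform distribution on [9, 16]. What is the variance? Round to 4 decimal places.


Var = (b-a)^2 / 12
(b-a)^2 = (16 - 9)^2 = 49
Var = 49/12 ≈ 4.083333

4.0833


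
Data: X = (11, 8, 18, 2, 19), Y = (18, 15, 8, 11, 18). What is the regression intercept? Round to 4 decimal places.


a = ybar - b*xbar, where b = sum((xi-xbar)(yi-ybar)) / sum((xi-xbar)^2)
n = 5, xbar = 58/5 = 11.6, ybar = 70/5 = 14
Sxy = sum((xi-xbar)(yi-ybar)) = 14
Sxx = sum((xi-xbar)^2) = 201.2
b = Sxy / Sxx = 35/503 ≈ 0.069583
a = 14 - 0.069583 * 11.6 = 6636/503 ≈ 13.192843

13.1928


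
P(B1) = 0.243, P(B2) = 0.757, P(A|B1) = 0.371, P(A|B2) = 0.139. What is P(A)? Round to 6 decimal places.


P(A) = P(A|B1)*P(B1) + P(A|B2)*P(B2)
P(A|B1)*P(B1) = 0.371 * 0.243 = 0.090153
P(A|B2)*P(B2) = 0.139 * 0.757 = 0.105223
P(A) = 0.090153 + 0.105223 = 0.195376

0.195376


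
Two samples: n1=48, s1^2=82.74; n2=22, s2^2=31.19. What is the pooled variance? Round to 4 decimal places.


sp^2 = ((n1-1)*s1^2 + (n2-1)*s2^2)/(n1+n2-2)
(n1-1)*s1^2 = 47 * 82.74 = 3888.78
(n2-1)*s2^2 = 21 * 31.19 = 654.99
numerator = 3888.78 + 654.99 = 4543.77
n1+n2-2 = 68
sp^2 = 4543.77 / 68 = 454377/6800 ≈ 66.820147

66.8201


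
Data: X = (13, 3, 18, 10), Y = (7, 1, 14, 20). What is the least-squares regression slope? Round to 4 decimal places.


b = sum((xi-xbar)(yi-ybar)) / sum((xi-xbar)^2)
n = 4, xbar = 44/4 = 11, ybar = 42/4 = 10.5
Sxy = sum((xi-xbar)(yi-ybar)) = 84
Sxx = sum((xi-xbar)^2) = 118
b = Sxy / Sxx = 42/59 ≈ 0.711864

0.7119


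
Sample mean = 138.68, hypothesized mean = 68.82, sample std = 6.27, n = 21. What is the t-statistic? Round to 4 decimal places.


t = (xbar - mu0) / (s/sqrt(n))
xbar - mu0 = 138.68 - 68.82 = 69.86
sqrt(21) ≈ 4.58257569
s/sqrt(n) = 6.27 / 4.58257569 ≈ 1.36822617
t = 69.86 / 1.36822617 ≈ 51.058810

51.0588


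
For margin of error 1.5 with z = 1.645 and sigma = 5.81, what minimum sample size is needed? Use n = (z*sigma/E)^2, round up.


z*sigma/E = 1.645 * 5.81 / 1.5 ≈ 6.371633
(z*sigma/E)^2 ≈ 40.597711
round up: n = 41

41


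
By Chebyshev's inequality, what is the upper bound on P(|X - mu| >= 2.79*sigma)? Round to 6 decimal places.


P <= 1/k^2
k^2 = 2.79^2 = 7.7841
1/k^2 = 1 / 7.7841 ≈ 0.12846700

0.128467


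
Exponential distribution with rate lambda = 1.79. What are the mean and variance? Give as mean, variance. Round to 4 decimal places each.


mean = 1/lam, var = 1/lam^2
mean = 1 / 1.79 = 100/179 ≈ 0.558659
lam^2 = 1.79^2 = 3.2041
var = 1 / 3.2041 ≈ 0.312100

0.5587, 0.3121


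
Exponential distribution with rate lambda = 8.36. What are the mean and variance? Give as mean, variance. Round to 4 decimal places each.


mean = 1/lam, var = 1/lam^2
mean = 1 / 8.36 = 25/209 ≈ 0.119617
lam^2 = 8.36^2 = 69.8896
var = 1 / 69.8896 ≈ 0.014308

0.1196, 0.0143


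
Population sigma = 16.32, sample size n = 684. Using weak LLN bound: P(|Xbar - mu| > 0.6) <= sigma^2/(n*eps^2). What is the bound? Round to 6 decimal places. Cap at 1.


bound = min(1, sigma^2/(n*eps^2))
sigma^2 = 16.32^2 = 266.3424
n*eps^2 = 684 * 0.6^2 = 684 * 0.36 = 246.24
sigma^2/(n*eps^2) = 266.3424 / 246.24 = 4624/4275 ≈ 1.08163743
this exceeds 1, so the bound is capped at 1

1.000000


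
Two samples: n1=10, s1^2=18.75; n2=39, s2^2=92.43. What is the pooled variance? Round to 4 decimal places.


sp^2 = ((n1-1)*s1^2 + (n2-1)*s2^2)/(n1+n2-2)
(n1-1)*s1^2 = 9 * 18.75 = 168.75
(n2-1)*s2^2 = 38 * 92.43 = 3512.34
numerator = 168.75 + 3512.34 = 3681.09
n1+n2-2 = 47
sp^2 = 3681.09 / 47 = 368109/4700 ≈ 78.321064

78.3211


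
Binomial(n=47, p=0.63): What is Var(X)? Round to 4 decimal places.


Var = n*p*(1-p) = 47 * 0.63 * 0.37 = 10.9557

10.9557


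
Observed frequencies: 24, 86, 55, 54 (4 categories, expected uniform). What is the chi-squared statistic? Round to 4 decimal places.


chi2 = sum((O-E)^2/E), E = total/4
total = 219, E = 219/4 = 54.75
(24 - 54.75)^2 / 54.75 = 945.5625 / 54.75 = 5043/292 ≈ 17.270548
(86 - 54.75)^2 / 54.75 = 976.5625 / 54.75 = 15625/876 ≈ 17.836758
(55 - 54.75)^2 / 54.75 = 0.0625 / 54.75 = 1/876 ≈ 0.001142
(54 - 54.75)^2 / 54.75 = 0.5625 / 54.75 = 3/292 ≈ 0.010274
chi2 = 7691/219 ≈ 35.118721

35.1187


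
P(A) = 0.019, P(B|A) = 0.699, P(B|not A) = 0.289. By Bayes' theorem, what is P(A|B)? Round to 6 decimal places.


P(A|B) = P(B|A)*P(A) / P(B), P(B) = P(B|A)*P(A) + P(B|not A)*P(not A)
P(B|A)*P(A) = 0.699 * 0.019 = 0.013281
P(B|not A)*P(not A) = 0.289 * 0.981 = 0.283509
P(B) = 0.013281 + 0.283509 = 0.29679
P(A|B) = 0.013281 / 0.29679 ≈ 0.04474881

0.044749


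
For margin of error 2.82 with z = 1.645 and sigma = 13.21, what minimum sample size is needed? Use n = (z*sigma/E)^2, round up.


z*sigma/E = 1.645 * 13.21 / 2.82 = 9247/1200 ≈ 7.705833
(z*sigma/E)^2 ≈ 59.379867
round up: n = 60

60


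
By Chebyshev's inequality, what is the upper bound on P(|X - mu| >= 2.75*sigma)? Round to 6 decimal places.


P <= 1/k^2
k^2 = 2.75^2 = 7.5625
1/k^2 = 1 / 7.5625 = 16/121 ≈ 0.13223140

0.132231


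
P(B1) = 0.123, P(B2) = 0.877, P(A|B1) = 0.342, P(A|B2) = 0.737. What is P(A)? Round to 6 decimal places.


P(A) = P(A|B1)*P(B1) + P(A|B2)*P(B2)
P(A|B1)*P(B1) = 0.342 * 0.123 = 0.042066
P(A|B2)*P(B2) = 0.737 * 0.877 = 0.646349
P(A) = 0.042066 + 0.646349 = 0.688415

0.688415


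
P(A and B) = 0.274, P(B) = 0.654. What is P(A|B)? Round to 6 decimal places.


P(A|B) = P(A and B) / P(B) = 0.274 / 0.654 = 137/327 ≈ 0.41896024

0.418960


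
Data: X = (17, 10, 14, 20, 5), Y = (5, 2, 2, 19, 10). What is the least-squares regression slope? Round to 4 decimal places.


b = sum((xi-xbar)(yi-ybar)) / sum((xi-xbar)^2)
n = 5, xbar = 66/5 = 13.2, ybar = 38/5 = 7.6
Sxy = sum((xi-xbar)(yi-ybar)) = 61.4
Sxx = sum((xi-xbar)^2) = 138.8
b = Sxy / Sxx = 307/694 ≈ 0.442363

0.4424


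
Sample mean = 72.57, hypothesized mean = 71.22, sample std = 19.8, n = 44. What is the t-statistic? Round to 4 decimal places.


t = (xbar - mu0) / (s/sqrt(n))
xbar - mu0 = 72.57 - 71.22 = 1.35
sqrt(44) ≈ 6.63324958
s/sqrt(n) = 19.8 / 6.63324958 ≈ 2.98496231
t = 1.35 / 2.98496231 ≈ 0.452267

0.4523


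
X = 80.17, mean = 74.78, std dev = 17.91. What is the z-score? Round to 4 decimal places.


z = (X - mu) / sigma
X - mu = 80.17 - 74.78 = 5.39
z = 5.39 / 17.91 = 539/1791 ≈ 0.300949

0.3009


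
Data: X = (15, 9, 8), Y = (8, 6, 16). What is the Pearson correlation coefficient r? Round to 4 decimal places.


r = sum((xi-xbar)(yi-ybar)) / sqrt(sum((xi-xbar)^2) * sum((yi-ybar)^2))
n = 3, xbar = 32/3 ≈ 10.666667, ybar = 30/3 = 10
Sxy = sum((xi-xbar)(yi-ybar)) = -18
Sxx = sum((xi-xbar)^2) = 86/3 ≈ 28.666667
Syy = sum((yi-ybar)^2) = 56
sqrt(Sxx*Syy) ≈ 40.066611
r = Sxy / sqrt(Sxx*Syy) = -18 / 40.066611 ≈ -0.449252

-0.4493


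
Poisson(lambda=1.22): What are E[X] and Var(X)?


E[X] = Var(X) = lambda = 1.22

1.22, 1.22


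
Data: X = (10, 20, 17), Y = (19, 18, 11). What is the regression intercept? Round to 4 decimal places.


a = ybar - b*xbar, where b = sum((xi-xbar)(yi-ybar)) / sum((xi-xbar)^2)
n = 3, xbar = 47/3 ≈ 15.666667, ybar = 48/3 = 16
Sxy = sum((xi-xbar)(yi-ybar)) = -15
Sxx = sum((xi-xbar)^2) = 158/3 ≈ 52.666667
b = Sxy / Sxx = -45/158 ≈ -0.284810
a = 16 - (-0.284810) * 15.666667 = 3233/158 ≈ 20.462025

20.4620


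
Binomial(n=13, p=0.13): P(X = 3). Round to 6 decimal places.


P = C(n,k) * p^k * (1-p)^(n-k)
C(13,3) = 286
p^k = 0.13^3 = 0.002197
(1-p)^(n-k) = 0.87^10 ≈ 0.2484234
P = 286 * 0.002197 * 0.2484234 ≈ 0.156095

0.156095


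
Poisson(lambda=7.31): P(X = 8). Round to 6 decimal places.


P = e^(-lam) * lam^k / k!
e^(-7.31) ≈ 0.0006688171
lam^k = 7.31^8 ≈ 8153405.005837
k! = 8! = 40320
P = 0.0006688171 * 8153405.005837 / 40320 ≈ 0.135246

0.135246


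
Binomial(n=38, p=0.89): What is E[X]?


E[X] = n*p = 38 * 0.89 = 33.82

33.82


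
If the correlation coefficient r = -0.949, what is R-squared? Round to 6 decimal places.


R^2 = r^2 = (-0.949)^2 = 0.900601

0.900601


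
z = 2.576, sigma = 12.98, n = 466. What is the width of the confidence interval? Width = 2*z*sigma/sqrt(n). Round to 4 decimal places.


width = 2*z*sigma/sqrt(n)
2*z*sigma = 2 * 2.576 * 12.98 = 66.87296
sqrt(466) ≈ 21.587033
width = 66.87296 / 21.587033 ≈ 3.097830

3.0978


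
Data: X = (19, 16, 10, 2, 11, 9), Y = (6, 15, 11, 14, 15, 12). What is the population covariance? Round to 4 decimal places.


Cov = (1/n)*sum((xi-xbar)(yi-ybar))
n = 6, xbar = 67/6 ≈ 11.166667, ybar = 73/6 ≈ 12.166667
sum((xi-xbar)(yi-ybar)) = -301/6 ≈ -50.166667
Cov = -50.166667 / 6 = -301/36 ≈ -8.361111

-8.3611


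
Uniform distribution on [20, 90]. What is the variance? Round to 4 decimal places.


Var = (b-a)^2 / 12
(b-a)^2 = (90 - 20)^2 = 4900
Var = 4900/12 ≈ 408.333333

408.3333


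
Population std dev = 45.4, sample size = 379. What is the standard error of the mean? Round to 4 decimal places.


SE = sigma / sqrt(n)
sqrt(379) ≈ 19.467922
SE = 45.4 / 19.467922 ≈ 2.332041

2.3320


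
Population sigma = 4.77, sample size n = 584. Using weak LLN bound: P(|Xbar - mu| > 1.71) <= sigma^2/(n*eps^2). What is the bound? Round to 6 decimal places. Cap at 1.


bound = min(1, sigma^2/(n*eps^2))
sigma^2 = 4.77^2 = 22.7529
n*eps^2 = 584 * 1.71^2 = 584 * 2.9241 = 1707.6744
sigma^2/(n*eps^2) = 22.7529 / 1707.6744 ≈ 0.01332391

0.013324


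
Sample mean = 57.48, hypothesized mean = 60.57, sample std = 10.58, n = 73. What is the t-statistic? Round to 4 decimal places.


t = (xbar - mu0) / (s/sqrt(n))
xbar - mu0 = 57.48 - 60.57 = -3.09
sqrt(73) ≈ 8.54400375
s/sqrt(n) = 10.58 / 8.54400375 ≈ 1.23829534
t = -3.09 / 1.23829534 ≈ -2.495366

-2.4954


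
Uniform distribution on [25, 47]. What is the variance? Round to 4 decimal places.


Var = (b-a)^2 / 12
(b-a)^2 = (47 - 25)^2 = 484
Var = 484/12 ≈ 40.333333

40.3333


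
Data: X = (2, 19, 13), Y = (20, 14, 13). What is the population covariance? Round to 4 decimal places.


Cov = (1/n)*sum((xi-xbar)(yi-ybar))
n = 3, xbar = 34/3 ≈ 11.333333, ybar = 47/3 ≈ 15.666667
sum((xi-xbar)(yi-ybar)) = -173/3 ≈ -57.666667
Cov = -57.666667 / 3 = -173/9 ≈ -19.222222

-19.2222


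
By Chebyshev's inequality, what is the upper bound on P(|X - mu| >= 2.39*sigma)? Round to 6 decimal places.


P <= 1/k^2
k^2 = 2.39^2 = 5.7121
1/k^2 = 1 / 5.7121 ≈ 0.17506696

0.175067


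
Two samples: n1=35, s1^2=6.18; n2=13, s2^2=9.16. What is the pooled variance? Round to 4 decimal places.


sp^2 = ((n1-1)*s1^2 + (n2-1)*s2^2)/(n1+n2-2)
(n1-1)*s1^2 = 34 * 6.18 = 210.12
(n2-1)*s2^2 = 12 * 9.16 = 109.92
numerator = 210.12 + 109.92 = 320.04
n1+n2-2 = 46
sp^2 = 320.04 / 46 = 8001/1150 ≈ 6.957391

6.9574


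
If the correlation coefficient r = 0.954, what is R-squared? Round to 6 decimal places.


R^2 = r^2 = (0.954)^2 = 0.910116

0.910116


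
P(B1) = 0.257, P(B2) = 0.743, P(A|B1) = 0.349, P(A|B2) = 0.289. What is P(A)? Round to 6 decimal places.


P(A) = P(A|B1)*P(B1) + P(A|B2)*P(B2)
P(A|B1)*P(B1) = 0.349 * 0.257 = 0.089693
P(A|B2)*P(B2) = 0.289 * 0.743 = 0.214727
P(A) = 0.089693 + 0.214727 = 0.30442

0.304420


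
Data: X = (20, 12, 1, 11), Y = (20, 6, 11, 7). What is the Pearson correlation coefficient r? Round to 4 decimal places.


r = sum((xi-xbar)(yi-ybar)) / sqrt(sum((xi-xbar)^2) * sum((yi-ybar)^2))
n = 4, xbar = 44/4 = 11, ybar = 44/4 = 11
Sxy = sum((xi-xbar)(yi-ybar)) = 76
Sxx = sum((xi-xbar)^2) = 182
Syy = sum((yi-ybar)^2) = 122
sqrt(Sxx*Syy) ≈ 149.010067
r = Sxy / sqrt(Sxx*Syy) = 76 / 149.010067 ≈ 0.510033

0.5100


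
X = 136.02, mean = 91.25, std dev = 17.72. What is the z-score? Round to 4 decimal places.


z = (X - mu) / sigma
X - mu = 136.02 - 91.25 = 44.77
z = 44.77 / 17.72 = 4477/1772 ≈ 2.526524

2.5265


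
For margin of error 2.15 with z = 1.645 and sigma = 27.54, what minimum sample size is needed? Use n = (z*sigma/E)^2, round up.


z*sigma/E = 1.645 * 27.54 / 2.15 ≈ 21.071302
(z*sigma/E)^2 ≈ 443.999782
round up: n = 444

444


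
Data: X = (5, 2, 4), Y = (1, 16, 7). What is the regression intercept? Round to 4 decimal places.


a = ybar - b*xbar, where b = sum((xi-xbar)(yi-ybar)) / sum((xi-xbar)^2)
n = 3, xbar = 11/3 ≈ 3.666667, ybar = 24/3 = 8
Sxy = sum((xi-xbar)(yi-ybar)) = -23
Sxx = sum((xi-xbar)^2) = 14/3 ≈ 4.666667
b = Sxy / Sxx = -69/14 ≈ -4.928571
a = 8 - (-4.928571) * 3.666667 = 365/14 ≈ 26.071429

26.0714


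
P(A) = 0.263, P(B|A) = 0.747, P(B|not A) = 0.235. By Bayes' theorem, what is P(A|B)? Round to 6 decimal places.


P(A|B) = P(B|A)*P(A) / P(B), P(B) = P(B|A)*P(A) + P(B|not A)*P(not A)
P(B|A)*P(A) = 0.747 * 0.263 = 0.196461
P(B|not A)*P(not A) = 0.235 * 0.737 = 0.173195
P(B) = 0.196461 + 0.173195 = 0.369656
P(A|B) = 0.196461 / 0.369656 ≈ 0.53146980

0.531470


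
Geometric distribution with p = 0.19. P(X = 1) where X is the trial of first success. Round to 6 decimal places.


P = (1-p)^(k-1) * p
(1-p)^(k-1) = 0.81^0 = 1
P = 1 * 0.19 = 0.19

0.190000


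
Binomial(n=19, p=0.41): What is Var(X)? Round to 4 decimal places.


Var = n*p*(1-p) = 19 * 0.41 * 0.59 = 4.5961

4.5961


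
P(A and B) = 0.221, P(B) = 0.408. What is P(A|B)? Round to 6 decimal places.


P(A|B) = P(A and B) / P(B) = 0.221 / 0.408 = 13/24 ≈ 0.54166667

0.541667


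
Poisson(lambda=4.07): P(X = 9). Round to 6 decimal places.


P = e^(-lam) * lam^k / k!
e^(-4.07) ≈ 0.01707739
lam^k = 4.07^9 ≈ 306442.984268
k! = 9! = 362880
P = 0.01707739 * 306442.984268 / 362880 ≈ 0.014421

0.014421


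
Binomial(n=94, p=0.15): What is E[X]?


E[X] = n*p = 94 * 0.15 = 14.1

14.1


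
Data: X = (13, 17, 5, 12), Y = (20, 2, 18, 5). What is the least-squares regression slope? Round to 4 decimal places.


b = sum((xi-xbar)(yi-ybar)) / sum((xi-xbar)^2)
n = 4, xbar = 47/4 = 11.75, ybar = 45/4 = 11.25
Sxy = sum((xi-xbar)(yi-ybar)) = -84.75
Sxx = sum((xi-xbar)^2) = 74.75
b = Sxy / Sxx = -339/299 ≈ -1.133779

-1.1338


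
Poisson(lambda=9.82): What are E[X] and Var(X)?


E[X] = Var(X) = lambda = 9.82

9.82, 9.82


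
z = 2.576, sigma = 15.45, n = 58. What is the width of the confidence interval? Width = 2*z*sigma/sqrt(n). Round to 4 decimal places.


width = 2*z*sigma/sqrt(n)
2*z*sigma = 2 * 2.576 * 15.45 = 79.5984
sqrt(58) ≈ 7.615773
width = 79.5984 / 7.615773 ≈ 10.451782

10.4518


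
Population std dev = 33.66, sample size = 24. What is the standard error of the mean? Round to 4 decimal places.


SE = sigma / sqrt(n)
sqrt(24) ≈ 4.898979
SE = 33.66 / 4.898979 ≈ 6.870819

6.8708


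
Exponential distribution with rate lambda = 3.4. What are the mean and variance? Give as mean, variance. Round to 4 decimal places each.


mean = 1/lam, var = 1/lam^2
mean = 1 / 3.4 = 5/17 ≈ 0.294118
lam^2 = 3.4^2 = 11.56
var = 1 / 11.56 = 25/289 ≈ 0.086505

0.2941, 0.0865


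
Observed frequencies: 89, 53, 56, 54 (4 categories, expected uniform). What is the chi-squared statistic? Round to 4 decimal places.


chi2 = sum((O-E)^2/E), E = total/4
total = 252, E = 252/4 = 63
(89 - 63)^2 / 63 = 676 / 63 = 676/63 ≈ 10.730159
(53 - 63)^2 / 63 = 100 / 63 = 100/63 ≈ 1.587302
(56 - 63)^2 / 63 = 49 / 63 = 7/9 ≈ 0.777778
(54 - 63)^2 / 63 = 81 / 63 = 9/7 ≈ 1.285714
chi2 = 302/21 ≈ 14.380952

14.3810


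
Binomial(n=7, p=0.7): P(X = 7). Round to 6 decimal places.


P = C(n,k) * p^k * (1-p)^(n-k)
C(7,7) = 1
p^k = 0.7^7 = 0.0823543
(1-p)^(n-k) = 0.3^0 = 1
P = 1 * 0.0823543 * 1 ≈ 0.082354

0.082354


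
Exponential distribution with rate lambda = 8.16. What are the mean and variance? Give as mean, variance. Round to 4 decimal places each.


mean = 1/lam, var = 1/lam^2
mean = 1 / 8.16 = 25/204 ≈ 0.122549
lam^2 = 8.16^2 = 66.5856
var = 1 / 66.5856 ≈ 0.015018

0.1225, 0.0150


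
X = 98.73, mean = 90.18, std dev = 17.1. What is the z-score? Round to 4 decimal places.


z = (X - mu) / sigma
X - mu = 98.73 - 90.18 = 8.55
z = 8.55 / 17.1 = 0.5

0.5000


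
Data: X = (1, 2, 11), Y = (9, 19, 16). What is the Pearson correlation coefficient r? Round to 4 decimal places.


r = sum((xi-xbar)(yi-ybar)) / sqrt(sum((xi-xbar)^2) * sum((yi-ybar)^2))
n = 3, xbar = 14/3 ≈ 4.666667, ybar = 44/3 ≈ 14.666667
Sxy = sum((xi-xbar)(yi-ybar)) = 53/3 ≈ 17.666667
Sxx = sum((xi-xbar)^2) = 182/3 ≈ 60.666667
Syy = sum((yi-ybar)^2) = 158/3 ≈ 52.666667
sqrt(Sxx*Syy) ≈ 56.525314
r = Sxy / sqrt(Sxx*Syy) = 17.666667 / 56.525314 ≈ 0.312544

0.3125


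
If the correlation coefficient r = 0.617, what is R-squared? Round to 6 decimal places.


R^2 = r^2 = (0.617)^2 = 0.380689

0.380689


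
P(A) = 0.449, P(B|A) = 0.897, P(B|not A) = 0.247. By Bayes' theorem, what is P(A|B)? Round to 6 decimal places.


P(A|B) = P(B|A)*P(A) / P(B), P(B) = P(B|A)*P(A) + P(B|not A)*P(not A)
P(B|A)*P(A) = 0.897 * 0.449 = 0.402753
P(B|not A)*P(not A) = 0.247 * 0.551 = 0.136097
P(B) = 0.402753 + 0.136097 = 0.53885
P(A|B) = 0.402753 / 0.53885 ≈ 0.74743064

0.747431


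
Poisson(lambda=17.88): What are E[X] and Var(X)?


E[X] = Var(X) = lambda = 17.88

17.88, 17.88


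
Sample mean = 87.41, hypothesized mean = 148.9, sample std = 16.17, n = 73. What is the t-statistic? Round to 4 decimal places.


t = (xbar - mu0) / (s/sqrt(n))
xbar - mu0 = 87.41 - 148.9 = -61.49
sqrt(73) ≈ 8.54400375
s/sqrt(n) = 16.17 / 8.54400375 ≈ 1.89255535
t = -61.49 / 1.89255535 ≈ -32.490463

-32.4905


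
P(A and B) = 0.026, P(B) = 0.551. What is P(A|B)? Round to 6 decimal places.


P(A|B) = P(A and B) / P(B) = 0.026 / 0.551 = 26/551 ≈ 0.04718693

0.047187


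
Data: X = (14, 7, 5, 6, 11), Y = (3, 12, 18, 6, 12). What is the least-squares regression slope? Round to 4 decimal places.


b = sum((xi-xbar)(yi-ybar)) / sum((xi-xbar)^2)
n = 5, xbar = 43/5 = 8.6, ybar = 51/5 = 10.2
Sxy = sum((xi-xbar)(yi-ybar)) = -54.6
Sxx = sum((xi-xbar)^2) = 57.2
b = Sxy / Sxx = -21/22 ≈ -0.954545

-0.9545


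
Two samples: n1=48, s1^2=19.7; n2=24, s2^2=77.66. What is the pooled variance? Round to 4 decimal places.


sp^2 = ((n1-1)*s1^2 + (n2-1)*s2^2)/(n1+n2-2)
(n1-1)*s1^2 = 47 * 19.7 = 925.9
(n2-1)*s2^2 = 23 * 77.66 = 1786.18
numerator = 925.9 + 1786.18 = 2712.08
n1+n2-2 = 70
sp^2 = 2712.08 / 70 = 38.744

38.7440


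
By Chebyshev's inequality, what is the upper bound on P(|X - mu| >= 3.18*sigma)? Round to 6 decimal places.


P <= 1/k^2
k^2 = 3.18^2 = 10.1124
1/k^2 = 1 / 10.1124 ≈ 0.09888849

0.098888


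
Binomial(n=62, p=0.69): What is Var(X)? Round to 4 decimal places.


Var = n*p*(1-p) = 62 * 0.69 * 0.31 = 13.2618

13.2618


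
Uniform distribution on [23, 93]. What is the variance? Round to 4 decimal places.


Var = (b-a)^2 / 12
(b-a)^2 = (93 - 23)^2 = 4900
Var = 4900/12 ≈ 408.333333

408.3333


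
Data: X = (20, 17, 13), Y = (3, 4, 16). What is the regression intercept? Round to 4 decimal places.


a = ybar - b*xbar, where b = sum((xi-xbar)(yi-ybar)) / sum((xi-xbar)^2)
n = 3, xbar = 50/3 ≈ 16.666667, ybar = 23/3 ≈ 7.666667
Sxy = sum((xi-xbar)(yi-ybar)) = -142/3 ≈ -47.333333
Sxx = sum((xi-xbar)^2) = 74/3 ≈ 24.666667
b = Sxy / Sxx = -71/37 ≈ -1.918919
a = 7.666667 - (-1.918919) * 16.666667 = 1467/37 ≈ 39.648649

39.6486


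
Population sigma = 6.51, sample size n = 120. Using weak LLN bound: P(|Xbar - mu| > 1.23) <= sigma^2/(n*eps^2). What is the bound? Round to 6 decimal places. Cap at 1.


bound = min(1, sigma^2/(n*eps^2))
sigma^2 = 6.51^2 = 42.3801
n*eps^2 = 120 * 1.23^2 = 120 * 1.5129 = 181.548
sigma^2/(n*eps^2) = 42.3801 / 181.548 ≈ 0.23343744

0.233437


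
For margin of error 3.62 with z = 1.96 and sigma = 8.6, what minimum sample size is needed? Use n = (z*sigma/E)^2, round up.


z*sigma/E = 1.96 * 8.6 / 3.62 = 4214/905 ≈ 4.656354
(z*sigma/E)^2 ≈ 21.681629
round up: n = 22

22


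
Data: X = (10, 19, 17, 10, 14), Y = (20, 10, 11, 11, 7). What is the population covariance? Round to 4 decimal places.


Cov = (1/n)*sum((xi-xbar)(yi-ybar))
n = 5, xbar = 70/5 = 14, ybar = 59/5 = 11.8
sum((xi-xbar)(yi-ybar)) = -41
Cov = -41 / 5 = -8.2

-8.2000


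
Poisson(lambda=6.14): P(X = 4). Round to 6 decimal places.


P = e^(-lam) * lam^k / k!
e^(-6.14) ≈ 0.002154924
lam^k = 6.14^4 ≈ 1421.259840
k! = 4! = 24
P = 0.002154924 * 1421.259840 / 24 ≈ 0.127613

0.127613


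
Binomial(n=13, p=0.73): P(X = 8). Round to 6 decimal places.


P = C(n,k) * p^k * (1-p)^(n-k)
C(13,8) = 1287
p^k = 0.73^8 ≈ 0.08064601
(1-p)^(n-k) = 0.27^5 ≈ 0.001434891
P = 1287 * 0.08064601 * 0.001434891 ≈ 0.148929

0.148929


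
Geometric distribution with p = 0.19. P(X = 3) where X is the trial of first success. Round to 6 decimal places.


P = (1-p)^(k-1) * p
(1-p)^(k-1) = 0.81^2 = 0.6561
P = 0.6561 * 0.19 = 0.124659

0.124659


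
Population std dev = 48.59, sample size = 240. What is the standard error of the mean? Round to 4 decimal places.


SE = sigma / sqrt(n)
sqrt(240) ≈ 15.491933
SE = 48.59 / 15.491933 ≈ 3.136471

3.1365


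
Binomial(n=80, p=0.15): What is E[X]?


E[X] = n*p = 80 * 0.15 = 12

12


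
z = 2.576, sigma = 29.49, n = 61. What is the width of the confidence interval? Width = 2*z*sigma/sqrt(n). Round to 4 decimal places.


width = 2*z*sigma/sqrt(n)
2*z*sigma = 2 * 2.576 * 29.49 = 151.93248
sqrt(61) ≈ 7.810250
width = 151.93248 / 7.810250 ≈ 19.452961

19.4530


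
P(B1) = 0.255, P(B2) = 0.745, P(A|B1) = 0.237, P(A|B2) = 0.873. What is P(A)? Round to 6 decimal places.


P(A) = P(A|B1)*P(B1) + P(A|B2)*P(B2)
P(A|B1)*P(B1) = 0.237 * 0.255 = 0.060435
P(A|B2)*P(B2) = 0.873 * 0.745 = 0.650385
P(A) = 0.060435 + 0.650385 = 0.71082

0.710820


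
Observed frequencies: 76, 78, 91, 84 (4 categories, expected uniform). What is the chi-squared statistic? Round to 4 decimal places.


chi2 = sum((O-E)^2/E), E = total/4
total = 329, E = 329/4 = 82.25
(76 - 82.25)^2 / 82.25 = 39.0625 / 82.25 = 625/1316 ≈ 0.474924
(78 - 82.25)^2 / 82.25 = 18.0625 / 82.25 = 289/1316 ≈ 0.219605
(91 - 82.25)^2 / 82.25 = 76.5625 / 82.25 = 175/188 ≈ 0.930851
(84 - 82.25)^2 / 82.25 = 3.0625 / 82.25 = 7/188 ≈ 0.037234
chi2 = 547/329 ≈ 1.662614

1.6626


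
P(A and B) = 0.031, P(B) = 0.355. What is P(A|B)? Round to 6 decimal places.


P(A|B) = P(A and B) / P(B) = 0.031 / 0.355 = 31/355 ≈ 0.08732394

0.087324


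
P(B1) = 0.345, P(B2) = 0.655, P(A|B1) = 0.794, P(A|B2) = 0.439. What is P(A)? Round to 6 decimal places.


P(A) = P(A|B1)*P(B1) + P(A|B2)*P(B2)
P(A|B1)*P(B1) = 0.794 * 0.345 = 0.27393
P(A|B2)*P(B2) = 0.439 * 0.655 = 0.287545
P(A) = 0.27393 + 0.287545 = 0.561475

0.561475


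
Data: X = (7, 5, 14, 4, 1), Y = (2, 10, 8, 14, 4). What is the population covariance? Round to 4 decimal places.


Cov = (1/n)*sum((xi-xbar)(yi-ybar))
n = 5, xbar = 31/5 = 6.2, ybar = 38/5 = 7.6
sum((xi-xbar)(yi-ybar)) = 0.4
Cov = 0.4 / 5 = 0.08

0.0800


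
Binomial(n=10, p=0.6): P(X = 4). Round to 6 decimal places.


P = C(n,k) * p^k * (1-p)^(n-k)
C(10,4) = 210
p^k = 0.6^4 = 0.1296
(1-p)^(n-k) = 0.4^6 = 0.004096
P = 210 * 0.1296 * 0.004096 ≈ 0.111477

0.111477


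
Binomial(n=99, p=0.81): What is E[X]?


E[X] = n*p = 99 * 0.81 = 80.19

80.19


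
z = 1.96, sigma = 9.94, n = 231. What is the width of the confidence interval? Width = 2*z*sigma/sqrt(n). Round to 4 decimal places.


width = 2*z*sigma/sqrt(n)
2*z*sigma = 2 * 1.96 * 9.94 = 38.9648
sqrt(231) ≈ 15.198684
width = 38.9648 / 15.198684 ≈ 2.563696

2.5637


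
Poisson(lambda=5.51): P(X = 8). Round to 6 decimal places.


P = e^(-lam) * lam^k / k!
e^(-5.51) ≈ 0.004046107
lam^k = 5.51^8 ≈ 849596.649056
k! = 8! = 40320
P = 0.004046107 * 849596.649056 / 40320 ≈ 0.085257

0.085257


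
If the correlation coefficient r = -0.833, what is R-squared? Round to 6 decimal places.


R^2 = r^2 = (-0.833)^2 = 0.693889

0.693889


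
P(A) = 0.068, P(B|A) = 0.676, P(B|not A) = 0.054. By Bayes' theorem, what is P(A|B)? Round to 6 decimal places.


P(A|B) = P(B|A)*P(A) / P(B), P(B) = P(B|A)*P(A) + P(B|not A)*P(not A)
P(B|A)*P(A) = 0.676 * 0.068 = 0.045968
P(B|not A)*P(not A) = 0.054 * 0.932 = 0.050328
P(B) = 0.045968 + 0.050328 = 0.096296
P(A|B) = 0.045968 / 0.096296 ≈ 0.47736147

0.477361
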